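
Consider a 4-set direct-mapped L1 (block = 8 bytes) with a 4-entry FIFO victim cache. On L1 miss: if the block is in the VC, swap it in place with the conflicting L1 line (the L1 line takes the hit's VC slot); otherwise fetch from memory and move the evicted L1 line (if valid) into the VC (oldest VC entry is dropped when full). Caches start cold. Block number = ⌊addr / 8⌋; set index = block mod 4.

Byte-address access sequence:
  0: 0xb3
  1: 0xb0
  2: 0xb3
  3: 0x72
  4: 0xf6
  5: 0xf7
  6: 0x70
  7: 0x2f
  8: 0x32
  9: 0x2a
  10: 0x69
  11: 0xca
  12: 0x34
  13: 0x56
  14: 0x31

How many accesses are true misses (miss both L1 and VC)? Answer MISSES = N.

MISSES = 8

#0 0xb3→b22/s2 MISS; vc=[]
#1 0xb0→b22/s2 L1-HIT; vc=[]
#2 0xb3→b22/s2 L1-HIT; vc=[]
#3 0x72→b14/s2 MISS; vc=[22]
#4 0xf6→b30/s2 MISS; vc=[22,14]
#5 0xf7→b30/s2 L1-HIT; vc=[22,14]
#6 0x70→b14/s2 VC-HIT; vc=[22,30]
#7 0x2f→b5/s1 MISS; vc=[22,30]
#8 0x32→b6/s2 MISS; vc=[22,30,14]
#9 0x2a→b5/s1 L1-HIT; vc=[22,30,14]
#10 0x69→b13/s1 MISS; vc=[22,30,14,5]
#11 0xca→b25/s1 MISS; vc=[30,14,5,13]
#12 0x34→b6/s2 L1-HIT; vc=[30,14,5,13]
#13 0x56→b10/s2 MISS; vc=[14,5,13,6]
#14 0x31→b6/s2 VC-HIT; vc=[14,5,13,10]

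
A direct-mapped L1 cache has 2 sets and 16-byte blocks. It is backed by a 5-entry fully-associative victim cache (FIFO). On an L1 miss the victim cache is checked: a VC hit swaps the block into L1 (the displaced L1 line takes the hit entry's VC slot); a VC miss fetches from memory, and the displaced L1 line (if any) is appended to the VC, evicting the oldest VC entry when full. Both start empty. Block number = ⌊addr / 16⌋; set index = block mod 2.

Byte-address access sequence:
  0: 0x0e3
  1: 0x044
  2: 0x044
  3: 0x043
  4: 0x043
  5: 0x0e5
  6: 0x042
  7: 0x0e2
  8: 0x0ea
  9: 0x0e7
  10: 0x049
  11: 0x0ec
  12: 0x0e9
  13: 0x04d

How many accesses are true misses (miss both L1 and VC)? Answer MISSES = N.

MISSES = 2

#0 0xe3→b14/s0 MISS; vc=[]
#1 0x44→b4/s0 MISS; vc=[14]
#2 0x44→b4/s0 L1-HIT; vc=[14]
#3 0x43→b4/s0 L1-HIT; vc=[14]
#4 0x43→b4/s0 L1-HIT; vc=[14]
#5 0xe5→b14/s0 VC-HIT; vc=[4]
#6 0x42→b4/s0 VC-HIT; vc=[14]
#7 0xe2→b14/s0 VC-HIT; vc=[4]
#8 0xea→b14/s0 L1-HIT; vc=[4]
#9 0xe7→b14/s0 L1-HIT; vc=[4]
#10 0x49→b4/s0 VC-HIT; vc=[14]
#11 0xec→b14/s0 VC-HIT; vc=[4]
#12 0xe9→b14/s0 L1-HIT; vc=[4]
#13 0x4d→b4/s0 VC-HIT; vc=[14]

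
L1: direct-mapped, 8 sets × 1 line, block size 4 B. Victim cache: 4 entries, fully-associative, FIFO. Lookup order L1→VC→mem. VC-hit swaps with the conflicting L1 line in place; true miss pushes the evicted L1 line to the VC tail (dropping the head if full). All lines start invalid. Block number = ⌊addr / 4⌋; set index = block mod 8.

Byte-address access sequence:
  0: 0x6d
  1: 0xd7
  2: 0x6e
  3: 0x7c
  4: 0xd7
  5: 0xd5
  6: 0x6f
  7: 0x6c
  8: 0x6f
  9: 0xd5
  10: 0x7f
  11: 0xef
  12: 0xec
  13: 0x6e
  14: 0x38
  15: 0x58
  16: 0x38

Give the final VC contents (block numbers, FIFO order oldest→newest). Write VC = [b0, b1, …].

#0 0x6d→b27/s3 MISS; vc=[]
#1 0xd7→b53/s5 MISS; vc=[]
#2 0x6e→b27/s3 L1-HIT; vc=[]
#3 0x7c→b31/s7 MISS; vc=[]
#4 0xd7→b53/s5 L1-HIT; vc=[]
#5 0xd5→b53/s5 L1-HIT; vc=[]
#6 0x6f→b27/s3 L1-HIT; vc=[]
#7 0x6c→b27/s3 L1-HIT; vc=[]
#8 0x6f→b27/s3 L1-HIT; vc=[]
#9 0xd5→b53/s5 L1-HIT; vc=[]
#10 0x7f→b31/s7 L1-HIT; vc=[]
#11 0xef→b59/s3 MISS; vc=[27]
#12 0xec→b59/s3 L1-HIT; vc=[27]
#13 0x6e→b27/s3 VC-HIT; vc=[59]
#14 0x38→b14/s6 MISS; vc=[59]
#15 0x58→b22/s6 MISS; vc=[59,14]
#16 0x38→b14/s6 VC-HIT; vc=[59,22]

VC = [59, 22]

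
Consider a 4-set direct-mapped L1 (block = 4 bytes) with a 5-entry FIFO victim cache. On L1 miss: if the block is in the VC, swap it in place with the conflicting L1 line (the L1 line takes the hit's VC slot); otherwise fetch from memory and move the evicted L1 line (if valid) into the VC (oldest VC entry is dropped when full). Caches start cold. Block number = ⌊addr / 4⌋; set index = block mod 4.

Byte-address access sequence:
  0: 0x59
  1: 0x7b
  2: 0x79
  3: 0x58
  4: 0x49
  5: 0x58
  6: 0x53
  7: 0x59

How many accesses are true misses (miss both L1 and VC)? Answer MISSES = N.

  [0] addr=0x59 blk=22 s=2: MISS | VC []
  [1] addr=0x7b blk=30 s=2: MISS | VC [22]
  [2] addr=0x79 blk=30 s=2: L1-HIT | VC [22]
  [3] addr=0x58 blk=22 s=2: VC-HIT | VC [30]
  [4] addr=0x49 blk=18 s=2: MISS | VC [30, 22]
  [5] addr=0x58 blk=22 s=2: VC-HIT | VC [30, 18]
  [6] addr=0x53 blk=20 s=0: MISS | VC [30, 18]
  [7] addr=0x59 blk=22 s=2: L1-HIT | VC [30, 18]

MISSES = 4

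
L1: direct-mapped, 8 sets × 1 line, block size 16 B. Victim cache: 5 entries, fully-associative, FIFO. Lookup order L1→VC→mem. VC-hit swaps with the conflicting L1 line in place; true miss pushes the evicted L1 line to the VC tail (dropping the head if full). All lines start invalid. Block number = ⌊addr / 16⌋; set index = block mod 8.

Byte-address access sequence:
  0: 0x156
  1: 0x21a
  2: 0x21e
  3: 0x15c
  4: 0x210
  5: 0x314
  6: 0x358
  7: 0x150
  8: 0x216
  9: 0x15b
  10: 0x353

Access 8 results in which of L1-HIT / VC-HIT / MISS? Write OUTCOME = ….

OUTCOME = VC-HIT

#0 0x156→b21/s5 MISS; vc=[]
#1 0x21a→b33/s1 MISS; vc=[]
#2 0x21e→b33/s1 L1-HIT; vc=[]
#3 0x15c→b21/s5 L1-HIT; vc=[]
#4 0x210→b33/s1 L1-HIT; vc=[]
#5 0x314→b49/s1 MISS; vc=[33]
#6 0x358→b53/s5 MISS; vc=[33,21]
#7 0x150→b21/s5 VC-HIT; vc=[33,53]
#8 0x216→b33/s1 VC-HIT; vc=[49,53]
#9 0x15b→b21/s5 L1-HIT; vc=[49,53]
#10 0x353→b53/s5 VC-HIT; vc=[49,21]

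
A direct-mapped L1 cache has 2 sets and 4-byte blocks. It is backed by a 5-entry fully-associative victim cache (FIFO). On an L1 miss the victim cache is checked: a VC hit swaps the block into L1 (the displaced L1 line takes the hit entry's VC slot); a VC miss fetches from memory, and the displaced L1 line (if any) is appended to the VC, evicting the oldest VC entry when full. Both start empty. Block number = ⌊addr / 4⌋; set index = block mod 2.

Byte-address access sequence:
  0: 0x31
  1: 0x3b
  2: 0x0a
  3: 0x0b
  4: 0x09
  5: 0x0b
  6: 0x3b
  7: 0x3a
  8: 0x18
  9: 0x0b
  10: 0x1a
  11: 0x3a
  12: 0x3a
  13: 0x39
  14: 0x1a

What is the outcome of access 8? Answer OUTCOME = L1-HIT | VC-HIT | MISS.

OUTCOME = MISS

#0 0x31→b12/s0 MISS; vc=[]
#1 0x3b→b14/s0 MISS; vc=[12]
#2 0xa→b2/s0 MISS; vc=[12,14]
#3 0xb→b2/s0 L1-HIT; vc=[12,14]
#4 0x9→b2/s0 L1-HIT; vc=[12,14]
#5 0xb→b2/s0 L1-HIT; vc=[12,14]
#6 0x3b→b14/s0 VC-HIT; vc=[12,2]
#7 0x3a→b14/s0 L1-HIT; vc=[12,2]
#8 0x18→b6/s0 MISS; vc=[12,2,14]
#9 0xb→b2/s0 VC-HIT; vc=[12,6,14]
#10 0x1a→b6/s0 VC-HIT; vc=[12,2,14]
#11 0x3a→b14/s0 VC-HIT; vc=[12,2,6]
#12 0x3a→b14/s0 L1-HIT; vc=[12,2,6]
#13 0x39→b14/s0 L1-HIT; vc=[12,2,6]
#14 0x1a→b6/s0 VC-HIT; vc=[12,2,14]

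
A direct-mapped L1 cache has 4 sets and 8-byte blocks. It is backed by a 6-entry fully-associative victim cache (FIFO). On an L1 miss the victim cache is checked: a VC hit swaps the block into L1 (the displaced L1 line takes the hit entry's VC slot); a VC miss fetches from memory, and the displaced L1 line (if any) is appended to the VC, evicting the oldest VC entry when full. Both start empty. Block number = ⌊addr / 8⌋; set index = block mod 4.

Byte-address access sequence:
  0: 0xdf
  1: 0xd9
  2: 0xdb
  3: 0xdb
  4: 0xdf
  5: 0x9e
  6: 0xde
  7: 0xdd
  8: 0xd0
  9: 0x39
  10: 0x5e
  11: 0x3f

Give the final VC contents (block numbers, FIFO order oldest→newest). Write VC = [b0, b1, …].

  [0] addr=0xdf blk=27 s=3: MISS | VC []
  [1] addr=0xd9 blk=27 s=3: L1-HIT | VC []
  [2] addr=0xdb blk=27 s=3: L1-HIT | VC []
  [3] addr=0xdb blk=27 s=3: L1-HIT | VC []
  [4] addr=0xdf blk=27 s=3: L1-HIT | VC []
  [5] addr=0x9e blk=19 s=3: MISS | VC [27]
  [6] addr=0xde blk=27 s=3: VC-HIT | VC [19]
  [7] addr=0xdd blk=27 s=3: L1-HIT | VC [19]
  [8] addr=0xd0 blk=26 s=2: MISS | VC [19]
  [9] addr=0x39 blk=7 s=3: MISS | VC [19, 27]
  [10] addr=0x5e blk=11 s=3: MISS | VC [19, 27, 7]
  [11] addr=0x3f blk=7 s=3: VC-HIT | VC [19, 27, 11]

VC = [19, 27, 11]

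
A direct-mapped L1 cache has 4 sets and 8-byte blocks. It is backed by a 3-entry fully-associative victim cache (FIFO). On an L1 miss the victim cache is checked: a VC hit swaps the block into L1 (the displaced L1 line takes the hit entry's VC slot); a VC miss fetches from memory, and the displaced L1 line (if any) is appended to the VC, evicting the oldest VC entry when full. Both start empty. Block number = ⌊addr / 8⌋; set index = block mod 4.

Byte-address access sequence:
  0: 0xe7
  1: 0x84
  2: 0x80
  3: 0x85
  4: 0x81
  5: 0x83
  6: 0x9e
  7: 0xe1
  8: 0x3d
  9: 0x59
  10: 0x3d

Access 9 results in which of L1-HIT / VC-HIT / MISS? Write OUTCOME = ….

OUTCOME = MISS

#0 0xe7→b28/s0 MISS; vc=[]
#1 0x84→b16/s0 MISS; vc=[28]
#2 0x80→b16/s0 L1-HIT; vc=[28]
#3 0x85→b16/s0 L1-HIT; vc=[28]
#4 0x81→b16/s0 L1-HIT; vc=[28]
#5 0x83→b16/s0 L1-HIT; vc=[28]
#6 0x9e→b19/s3 MISS; vc=[28]
#7 0xe1→b28/s0 VC-HIT; vc=[16]
#8 0x3d→b7/s3 MISS; vc=[16,19]
#9 0x59→b11/s3 MISS; vc=[16,19,7]
#10 0x3d→b7/s3 VC-HIT; vc=[16,19,11]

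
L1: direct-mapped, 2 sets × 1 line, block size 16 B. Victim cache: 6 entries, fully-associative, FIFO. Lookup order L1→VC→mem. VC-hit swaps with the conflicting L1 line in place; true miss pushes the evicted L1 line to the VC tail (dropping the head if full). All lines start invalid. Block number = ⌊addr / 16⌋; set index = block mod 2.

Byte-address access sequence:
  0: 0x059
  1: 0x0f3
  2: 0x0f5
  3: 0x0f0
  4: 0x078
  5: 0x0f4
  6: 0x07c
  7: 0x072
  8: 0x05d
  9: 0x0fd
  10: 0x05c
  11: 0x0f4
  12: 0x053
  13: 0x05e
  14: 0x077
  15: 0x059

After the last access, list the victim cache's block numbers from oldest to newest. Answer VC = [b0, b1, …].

VC = [7, 15]

  [0] addr=0x59 blk=5 s=1: MISS | VC []
  [1] addr=0xf3 blk=15 s=1: MISS | VC [5]
  [2] addr=0xf5 blk=15 s=1: L1-HIT | VC [5]
  [3] addr=0xf0 blk=15 s=1: L1-HIT | VC [5]
  [4] addr=0x78 blk=7 s=1: MISS | VC [5, 15]
  [5] addr=0xf4 blk=15 s=1: VC-HIT | VC [5, 7]
  [6] addr=0x7c blk=7 s=1: VC-HIT | VC [5, 15]
  [7] addr=0x72 blk=7 s=1: L1-HIT | VC [5, 15]
  [8] addr=0x5d blk=5 s=1: VC-HIT | VC [7, 15]
  [9] addr=0xfd blk=15 s=1: VC-HIT | VC [7, 5]
  [10] addr=0x5c blk=5 s=1: VC-HIT | VC [7, 15]
  [11] addr=0xf4 blk=15 s=1: VC-HIT | VC [7, 5]
  [12] addr=0x53 blk=5 s=1: VC-HIT | VC [7, 15]
  [13] addr=0x5e blk=5 s=1: L1-HIT | VC [7, 15]
  [14] addr=0x77 blk=7 s=1: VC-HIT | VC [5, 15]
  [15] addr=0x59 blk=5 s=1: VC-HIT | VC [7, 15]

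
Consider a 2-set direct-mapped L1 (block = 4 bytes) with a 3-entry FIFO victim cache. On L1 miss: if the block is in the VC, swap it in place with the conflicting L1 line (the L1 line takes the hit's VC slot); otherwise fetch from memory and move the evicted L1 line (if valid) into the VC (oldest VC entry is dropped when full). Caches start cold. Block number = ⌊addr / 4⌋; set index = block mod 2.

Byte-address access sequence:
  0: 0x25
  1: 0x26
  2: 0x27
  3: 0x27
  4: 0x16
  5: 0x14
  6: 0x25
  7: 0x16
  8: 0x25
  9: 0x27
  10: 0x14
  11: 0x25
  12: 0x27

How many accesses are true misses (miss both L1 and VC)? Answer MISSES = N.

MISSES = 2

0: 0x25 (blk 9, set 1) → MISS  vc=[]
1: 0x26 (blk 9, set 1) → L1-HIT  vc=[]
2: 0x27 (blk 9, set 1) → L1-HIT  vc=[]
3: 0x27 (blk 9, set 1) → L1-HIT  vc=[]
4: 0x16 (blk 5, set 1) → MISS  vc=[9]
5: 0x14 (blk 5, set 1) → L1-HIT  vc=[9]
6: 0x25 (blk 9, set 1) → VC-HIT  vc=[5]
7: 0x16 (blk 5, set 1) → VC-HIT  vc=[9]
8: 0x25 (blk 9, set 1) → VC-HIT  vc=[5]
9: 0x27 (blk 9, set 1) → L1-HIT  vc=[5]
10: 0x14 (blk 5, set 1) → VC-HIT  vc=[9]
11: 0x25 (blk 9, set 1) → VC-HIT  vc=[5]
12: 0x27 (blk 9, set 1) → L1-HIT  vc=[5]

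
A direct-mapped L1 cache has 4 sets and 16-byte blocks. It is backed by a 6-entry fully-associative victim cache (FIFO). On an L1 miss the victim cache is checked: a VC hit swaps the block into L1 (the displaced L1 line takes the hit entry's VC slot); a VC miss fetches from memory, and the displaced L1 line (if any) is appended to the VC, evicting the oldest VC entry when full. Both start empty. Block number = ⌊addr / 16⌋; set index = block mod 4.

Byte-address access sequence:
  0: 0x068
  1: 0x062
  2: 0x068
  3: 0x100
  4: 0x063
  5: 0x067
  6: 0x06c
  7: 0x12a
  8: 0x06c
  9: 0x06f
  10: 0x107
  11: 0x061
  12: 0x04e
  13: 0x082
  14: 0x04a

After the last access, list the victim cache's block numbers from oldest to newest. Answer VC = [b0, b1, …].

VC = [18, 16, 8]

0: 0x68 (blk 6, set 2) → MISS  vc=[]
1: 0x62 (blk 6, set 2) → L1-HIT  vc=[]
2: 0x68 (blk 6, set 2) → L1-HIT  vc=[]
3: 0x100 (blk 16, set 0) → MISS  vc=[]
4: 0x63 (blk 6, set 2) → L1-HIT  vc=[]
5: 0x67 (blk 6, set 2) → L1-HIT  vc=[]
6: 0x6c (blk 6, set 2) → L1-HIT  vc=[]
7: 0x12a (blk 18, set 2) → MISS  vc=[6]
8: 0x6c (blk 6, set 2) → VC-HIT  vc=[18]
9: 0x6f (blk 6, set 2) → L1-HIT  vc=[18]
10: 0x107 (blk 16, set 0) → L1-HIT  vc=[18]
11: 0x61 (blk 6, set 2) → L1-HIT  vc=[18]
12: 0x4e (blk 4, set 0) → MISS  vc=[18, 16]
13: 0x82 (blk 8, set 0) → MISS  vc=[18, 16, 4]
14: 0x4a (blk 4, set 0) → VC-HIT  vc=[18, 16, 8]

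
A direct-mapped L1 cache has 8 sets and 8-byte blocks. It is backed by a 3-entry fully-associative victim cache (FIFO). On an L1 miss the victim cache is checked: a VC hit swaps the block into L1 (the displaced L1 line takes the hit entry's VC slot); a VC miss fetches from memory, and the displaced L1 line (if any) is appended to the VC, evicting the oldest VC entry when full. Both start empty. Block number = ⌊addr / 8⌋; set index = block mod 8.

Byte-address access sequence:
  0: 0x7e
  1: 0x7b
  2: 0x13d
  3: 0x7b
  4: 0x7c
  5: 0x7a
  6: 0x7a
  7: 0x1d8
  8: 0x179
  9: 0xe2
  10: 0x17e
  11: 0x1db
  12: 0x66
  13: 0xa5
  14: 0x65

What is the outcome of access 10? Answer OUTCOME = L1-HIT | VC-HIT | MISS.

OUTCOME = L1-HIT

0: 0x7e (blk 15, set 7) → MISS  vc=[]
1: 0x7b (blk 15, set 7) → L1-HIT  vc=[]
2: 0x13d (blk 39, set 7) → MISS  vc=[15]
3: 0x7b (blk 15, set 7) → VC-HIT  vc=[39]
4: 0x7c (blk 15, set 7) → L1-HIT  vc=[39]
5: 0x7a (blk 15, set 7) → L1-HIT  vc=[39]
6: 0x7a (blk 15, set 7) → L1-HIT  vc=[39]
7: 0x1d8 (blk 59, set 3) → MISS  vc=[39]
8: 0x179 (blk 47, set 7) → MISS  vc=[39, 15]
9: 0xe2 (blk 28, set 4) → MISS  vc=[39, 15]
10: 0x17e (blk 47, set 7) → L1-HIT  vc=[39, 15]
11: 0x1db (blk 59, set 3) → L1-HIT  vc=[39, 15]
12: 0x66 (blk 12, set 4) → MISS  vc=[39, 15, 28]
13: 0xa5 (blk 20, set 4) → MISS  vc=[15, 28, 12]
14: 0x65 (blk 12, set 4) → VC-HIT  vc=[15, 28, 20]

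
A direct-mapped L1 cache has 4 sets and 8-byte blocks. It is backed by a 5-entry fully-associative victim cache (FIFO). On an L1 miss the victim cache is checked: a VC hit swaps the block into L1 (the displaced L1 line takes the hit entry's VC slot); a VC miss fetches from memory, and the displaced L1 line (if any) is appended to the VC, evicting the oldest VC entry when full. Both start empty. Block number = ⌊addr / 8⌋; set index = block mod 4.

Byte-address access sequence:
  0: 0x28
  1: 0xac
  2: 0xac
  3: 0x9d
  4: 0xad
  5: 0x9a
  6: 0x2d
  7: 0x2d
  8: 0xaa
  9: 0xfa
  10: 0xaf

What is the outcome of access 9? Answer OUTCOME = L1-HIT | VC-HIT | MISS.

OUTCOME = MISS

#0 0x28→b5/s1 MISS; vc=[]
#1 0xac→b21/s1 MISS; vc=[5]
#2 0xac→b21/s1 L1-HIT; vc=[5]
#3 0x9d→b19/s3 MISS; vc=[5]
#4 0xad→b21/s1 L1-HIT; vc=[5]
#5 0x9a→b19/s3 L1-HIT; vc=[5]
#6 0x2d→b5/s1 VC-HIT; vc=[21]
#7 0x2d→b5/s1 L1-HIT; vc=[21]
#8 0xaa→b21/s1 VC-HIT; vc=[5]
#9 0xfa→b31/s3 MISS; vc=[5,19]
#10 0xaf→b21/s1 L1-HIT; vc=[5,19]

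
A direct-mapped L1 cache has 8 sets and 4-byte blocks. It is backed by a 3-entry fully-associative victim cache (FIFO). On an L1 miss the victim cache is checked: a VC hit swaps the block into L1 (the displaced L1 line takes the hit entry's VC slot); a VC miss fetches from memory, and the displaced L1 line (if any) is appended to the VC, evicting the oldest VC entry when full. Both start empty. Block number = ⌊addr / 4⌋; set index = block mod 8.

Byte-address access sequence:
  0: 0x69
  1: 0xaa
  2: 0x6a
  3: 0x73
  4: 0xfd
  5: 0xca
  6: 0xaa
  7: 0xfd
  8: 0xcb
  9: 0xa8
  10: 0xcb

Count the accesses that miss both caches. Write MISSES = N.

MISSES = 5

0: 0x69 (blk 26, set 2) → MISS  vc=[]
1: 0xaa (blk 42, set 2) → MISS  vc=[26]
2: 0x6a (blk 26, set 2) → VC-HIT  vc=[42]
3: 0x73 (blk 28, set 4) → MISS  vc=[42]
4: 0xfd (blk 63, set 7) → MISS  vc=[42]
5: 0xca (blk 50, set 2) → MISS  vc=[42, 26]
6: 0xaa (blk 42, set 2) → VC-HIT  vc=[50, 26]
7: 0xfd (blk 63, set 7) → L1-HIT  vc=[50, 26]
8: 0xcb (blk 50, set 2) → VC-HIT  vc=[42, 26]
9: 0xa8 (blk 42, set 2) → VC-HIT  vc=[50, 26]
10: 0xcb (blk 50, set 2) → VC-HIT  vc=[42, 26]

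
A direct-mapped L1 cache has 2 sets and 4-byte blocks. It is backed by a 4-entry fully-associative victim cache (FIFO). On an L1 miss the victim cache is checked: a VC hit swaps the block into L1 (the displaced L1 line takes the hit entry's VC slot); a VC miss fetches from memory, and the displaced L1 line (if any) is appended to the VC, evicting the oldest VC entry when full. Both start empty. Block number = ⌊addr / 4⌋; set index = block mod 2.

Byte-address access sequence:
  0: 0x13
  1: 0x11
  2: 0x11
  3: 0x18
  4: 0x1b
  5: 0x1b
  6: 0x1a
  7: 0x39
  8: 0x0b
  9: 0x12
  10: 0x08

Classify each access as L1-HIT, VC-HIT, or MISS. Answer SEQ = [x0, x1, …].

  [0] addr=0x13 blk=4 s=0: MISS | VC []
  [1] addr=0x11 blk=4 s=0: L1-HIT | VC []
  [2] addr=0x11 blk=4 s=0: L1-HIT | VC []
  [3] addr=0x18 blk=6 s=0: MISS | VC [4]
  [4] addr=0x1b blk=6 s=0: L1-HIT | VC [4]
  [5] addr=0x1b blk=6 s=0: L1-HIT | VC [4]
  [6] addr=0x1a blk=6 s=0: L1-HIT | VC [4]
  [7] addr=0x39 blk=14 s=0: MISS | VC [4, 6]
  [8] addr=0xb blk=2 s=0: MISS | VC [4, 6, 14]
  [9] addr=0x12 blk=4 s=0: VC-HIT | VC [2, 6, 14]
  [10] addr=0x8 blk=2 s=0: VC-HIT | VC [4, 6, 14]

SEQ = [MISS, L1-HIT, L1-HIT, MISS, L1-HIT, L1-HIT, L1-HIT, MISS, MISS, VC-HIT, VC-HIT]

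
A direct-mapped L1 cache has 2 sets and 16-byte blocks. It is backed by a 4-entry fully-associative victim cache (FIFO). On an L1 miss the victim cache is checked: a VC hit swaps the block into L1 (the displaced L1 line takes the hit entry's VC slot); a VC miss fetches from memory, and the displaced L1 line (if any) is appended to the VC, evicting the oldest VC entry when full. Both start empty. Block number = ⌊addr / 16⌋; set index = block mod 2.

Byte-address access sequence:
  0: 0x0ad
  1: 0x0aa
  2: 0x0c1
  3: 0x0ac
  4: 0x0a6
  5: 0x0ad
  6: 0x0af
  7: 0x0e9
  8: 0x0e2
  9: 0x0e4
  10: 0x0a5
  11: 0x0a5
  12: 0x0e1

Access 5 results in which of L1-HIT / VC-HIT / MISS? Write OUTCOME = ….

0: 0xad (blk 10, set 0) → MISS  vc=[]
1: 0xaa (blk 10, set 0) → L1-HIT  vc=[]
2: 0xc1 (blk 12, set 0) → MISS  vc=[10]
3: 0xac (blk 10, set 0) → VC-HIT  vc=[12]
4: 0xa6 (blk 10, set 0) → L1-HIT  vc=[12]
5: 0xad (blk 10, set 0) → L1-HIT  vc=[12]
6: 0xaf (blk 10, set 0) → L1-HIT  vc=[12]
7: 0xe9 (blk 14, set 0) → MISS  vc=[12, 10]
8: 0xe2 (blk 14, set 0) → L1-HIT  vc=[12, 10]
9: 0xe4 (blk 14, set 0) → L1-HIT  vc=[12, 10]
10: 0xa5 (blk 10, set 0) → VC-HIT  vc=[12, 14]
11: 0xa5 (blk 10, set 0) → L1-HIT  vc=[12, 14]
12: 0xe1 (blk 14, set 0) → VC-HIT  vc=[12, 10]

OUTCOME = L1-HIT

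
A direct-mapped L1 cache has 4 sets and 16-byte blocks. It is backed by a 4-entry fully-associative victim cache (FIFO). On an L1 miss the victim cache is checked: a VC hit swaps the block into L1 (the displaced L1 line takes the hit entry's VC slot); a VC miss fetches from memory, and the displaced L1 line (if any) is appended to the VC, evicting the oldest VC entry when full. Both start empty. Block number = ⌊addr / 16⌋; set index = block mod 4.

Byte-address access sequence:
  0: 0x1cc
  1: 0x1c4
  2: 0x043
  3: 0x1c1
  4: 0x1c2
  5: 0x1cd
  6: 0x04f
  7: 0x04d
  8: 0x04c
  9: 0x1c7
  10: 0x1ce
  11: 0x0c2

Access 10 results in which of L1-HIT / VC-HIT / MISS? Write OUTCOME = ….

OUTCOME = L1-HIT

0: 0x1cc (blk 28, set 0) → MISS  vc=[]
1: 0x1c4 (blk 28, set 0) → L1-HIT  vc=[]
2: 0x43 (blk 4, set 0) → MISS  vc=[28]
3: 0x1c1 (blk 28, set 0) → VC-HIT  vc=[4]
4: 0x1c2 (blk 28, set 0) → L1-HIT  vc=[4]
5: 0x1cd (blk 28, set 0) → L1-HIT  vc=[4]
6: 0x4f (blk 4, set 0) → VC-HIT  vc=[28]
7: 0x4d (blk 4, set 0) → L1-HIT  vc=[28]
8: 0x4c (blk 4, set 0) → L1-HIT  vc=[28]
9: 0x1c7 (blk 28, set 0) → VC-HIT  vc=[4]
10: 0x1ce (blk 28, set 0) → L1-HIT  vc=[4]
11: 0xc2 (blk 12, set 0) → MISS  vc=[4, 28]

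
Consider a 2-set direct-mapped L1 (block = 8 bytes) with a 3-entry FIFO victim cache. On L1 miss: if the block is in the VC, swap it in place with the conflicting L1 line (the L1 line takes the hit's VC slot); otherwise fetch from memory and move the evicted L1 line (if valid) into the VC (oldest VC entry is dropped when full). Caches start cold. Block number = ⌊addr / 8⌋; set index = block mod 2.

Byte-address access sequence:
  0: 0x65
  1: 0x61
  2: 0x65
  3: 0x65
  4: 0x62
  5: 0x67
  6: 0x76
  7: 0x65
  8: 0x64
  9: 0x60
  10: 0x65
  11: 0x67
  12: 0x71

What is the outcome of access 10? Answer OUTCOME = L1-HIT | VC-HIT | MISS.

0: 0x65 (blk 12, set 0) → MISS  vc=[]
1: 0x61 (blk 12, set 0) → L1-HIT  vc=[]
2: 0x65 (blk 12, set 0) → L1-HIT  vc=[]
3: 0x65 (blk 12, set 0) → L1-HIT  vc=[]
4: 0x62 (blk 12, set 0) → L1-HIT  vc=[]
5: 0x67 (blk 12, set 0) → L1-HIT  vc=[]
6: 0x76 (blk 14, set 0) → MISS  vc=[12]
7: 0x65 (blk 12, set 0) → VC-HIT  vc=[14]
8: 0x64 (blk 12, set 0) → L1-HIT  vc=[14]
9: 0x60 (blk 12, set 0) → L1-HIT  vc=[14]
10: 0x65 (blk 12, set 0) → L1-HIT  vc=[14]
11: 0x67 (blk 12, set 0) → L1-HIT  vc=[14]
12: 0x71 (blk 14, set 0) → VC-HIT  vc=[12]

OUTCOME = L1-HIT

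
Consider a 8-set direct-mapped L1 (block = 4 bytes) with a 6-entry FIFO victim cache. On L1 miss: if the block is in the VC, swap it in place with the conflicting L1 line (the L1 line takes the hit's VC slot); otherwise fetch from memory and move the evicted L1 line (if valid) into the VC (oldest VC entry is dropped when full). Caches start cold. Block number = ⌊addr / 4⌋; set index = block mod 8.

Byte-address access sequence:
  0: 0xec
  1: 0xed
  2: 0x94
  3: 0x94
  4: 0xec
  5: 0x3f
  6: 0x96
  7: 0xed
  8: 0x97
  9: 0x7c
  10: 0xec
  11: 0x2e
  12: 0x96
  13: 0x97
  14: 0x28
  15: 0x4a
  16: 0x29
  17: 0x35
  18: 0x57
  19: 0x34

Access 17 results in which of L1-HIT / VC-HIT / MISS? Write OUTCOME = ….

OUTCOME = MISS

0: 0xec (blk 59, set 3) → MISS  vc=[]
1: 0xed (blk 59, set 3) → L1-HIT  vc=[]
2: 0x94 (blk 37, set 5) → MISS  vc=[]
3: 0x94 (blk 37, set 5) → L1-HIT  vc=[]
4: 0xec (blk 59, set 3) → L1-HIT  vc=[]
5: 0x3f (blk 15, set 7) → MISS  vc=[]
6: 0x96 (blk 37, set 5) → L1-HIT  vc=[]
7: 0xed (blk 59, set 3) → L1-HIT  vc=[]
8: 0x97 (blk 37, set 5) → L1-HIT  vc=[]
9: 0x7c (blk 31, set 7) → MISS  vc=[15]
10: 0xec (blk 59, set 3) → L1-HIT  vc=[15]
11: 0x2e (blk 11, set 3) → MISS  vc=[15, 59]
12: 0x96 (blk 37, set 5) → L1-HIT  vc=[15, 59]
13: 0x97 (blk 37, set 5) → L1-HIT  vc=[15, 59]
14: 0x28 (blk 10, set 2) → MISS  vc=[15, 59]
15: 0x4a (blk 18, set 2) → MISS  vc=[15, 59, 10]
16: 0x29 (blk 10, set 2) → VC-HIT  vc=[15, 59, 18]
17: 0x35 (blk 13, set 5) → MISS  vc=[15, 59, 18, 37]
18: 0x57 (blk 21, set 5) → MISS  vc=[15, 59, 18, 37, 13]
19: 0x34 (blk 13, set 5) → VC-HIT  vc=[15, 59, 18, 37, 21]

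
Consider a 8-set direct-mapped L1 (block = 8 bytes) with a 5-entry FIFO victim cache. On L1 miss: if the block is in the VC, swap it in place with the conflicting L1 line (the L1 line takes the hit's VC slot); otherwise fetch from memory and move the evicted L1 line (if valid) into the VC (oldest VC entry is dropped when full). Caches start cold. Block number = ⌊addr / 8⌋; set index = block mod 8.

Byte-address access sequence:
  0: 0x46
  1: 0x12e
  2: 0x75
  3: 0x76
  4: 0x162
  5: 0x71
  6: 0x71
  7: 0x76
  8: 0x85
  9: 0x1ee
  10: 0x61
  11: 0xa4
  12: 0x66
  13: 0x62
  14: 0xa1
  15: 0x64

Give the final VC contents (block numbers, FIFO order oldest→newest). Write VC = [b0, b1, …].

VC = [8, 37, 44, 20]

#0 0x46→b8/s0 MISS; vc=[]
#1 0x12e→b37/s5 MISS; vc=[]
#2 0x75→b14/s6 MISS; vc=[]
#3 0x76→b14/s6 L1-HIT; vc=[]
#4 0x162→b44/s4 MISS; vc=[]
#5 0x71→b14/s6 L1-HIT; vc=[]
#6 0x71→b14/s6 L1-HIT; vc=[]
#7 0x76→b14/s6 L1-HIT; vc=[]
#8 0x85→b16/s0 MISS; vc=[8]
#9 0x1ee→b61/s5 MISS; vc=[8,37]
#10 0x61→b12/s4 MISS; vc=[8,37,44]
#11 0xa4→b20/s4 MISS; vc=[8,37,44,12]
#12 0x66→b12/s4 VC-HIT; vc=[8,37,44,20]
#13 0x62→b12/s4 L1-HIT; vc=[8,37,44,20]
#14 0xa1→b20/s4 VC-HIT; vc=[8,37,44,12]
#15 0x64→b12/s4 VC-HIT; vc=[8,37,44,20]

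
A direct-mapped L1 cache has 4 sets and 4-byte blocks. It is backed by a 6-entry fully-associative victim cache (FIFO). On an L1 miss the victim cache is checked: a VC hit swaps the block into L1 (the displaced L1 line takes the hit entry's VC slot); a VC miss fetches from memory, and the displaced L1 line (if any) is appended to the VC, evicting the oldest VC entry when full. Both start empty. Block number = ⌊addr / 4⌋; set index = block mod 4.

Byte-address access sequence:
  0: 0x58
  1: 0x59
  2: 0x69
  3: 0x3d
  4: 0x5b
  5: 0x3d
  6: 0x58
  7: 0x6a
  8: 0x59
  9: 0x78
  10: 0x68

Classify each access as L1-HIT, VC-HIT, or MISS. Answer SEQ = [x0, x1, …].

0: 0x58 (blk 22, set 2) → MISS  vc=[]
1: 0x59 (blk 22, set 2) → L1-HIT  vc=[]
2: 0x69 (blk 26, set 2) → MISS  vc=[22]
3: 0x3d (blk 15, set 3) → MISS  vc=[22]
4: 0x5b (blk 22, set 2) → VC-HIT  vc=[26]
5: 0x3d (blk 15, set 3) → L1-HIT  vc=[26]
6: 0x58 (blk 22, set 2) → L1-HIT  vc=[26]
7: 0x6a (blk 26, set 2) → VC-HIT  vc=[22]
8: 0x59 (blk 22, set 2) → VC-HIT  vc=[26]
9: 0x78 (blk 30, set 2) → MISS  vc=[26, 22]
10: 0x68 (blk 26, set 2) → VC-HIT  vc=[30, 22]

SEQ = [MISS, L1-HIT, MISS, MISS, VC-HIT, L1-HIT, L1-HIT, VC-HIT, VC-HIT, MISS, VC-HIT]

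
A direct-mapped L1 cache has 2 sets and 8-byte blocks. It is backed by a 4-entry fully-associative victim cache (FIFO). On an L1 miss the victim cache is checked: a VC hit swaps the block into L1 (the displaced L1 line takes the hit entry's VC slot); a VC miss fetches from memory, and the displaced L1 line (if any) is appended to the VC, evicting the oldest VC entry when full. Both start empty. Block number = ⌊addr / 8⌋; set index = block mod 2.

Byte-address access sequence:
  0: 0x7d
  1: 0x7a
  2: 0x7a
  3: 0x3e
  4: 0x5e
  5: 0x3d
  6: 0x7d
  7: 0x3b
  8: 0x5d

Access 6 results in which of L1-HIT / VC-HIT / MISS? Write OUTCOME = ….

  [0] addr=0x7d blk=15 s=1: MISS | VC []
  [1] addr=0x7a blk=15 s=1: L1-HIT | VC []
  [2] addr=0x7a blk=15 s=1: L1-HIT | VC []
  [3] addr=0x3e blk=7 s=1: MISS | VC [15]
  [4] addr=0x5e blk=11 s=1: MISS | VC [15, 7]
  [5] addr=0x3d blk=7 s=1: VC-HIT | VC [15, 11]
  [6] addr=0x7d blk=15 s=1: VC-HIT | VC [7, 11]
  [7] addr=0x3b blk=7 s=1: VC-HIT | VC [15, 11]
  [8] addr=0x5d blk=11 s=1: VC-HIT | VC [15, 7]

OUTCOME = VC-HIT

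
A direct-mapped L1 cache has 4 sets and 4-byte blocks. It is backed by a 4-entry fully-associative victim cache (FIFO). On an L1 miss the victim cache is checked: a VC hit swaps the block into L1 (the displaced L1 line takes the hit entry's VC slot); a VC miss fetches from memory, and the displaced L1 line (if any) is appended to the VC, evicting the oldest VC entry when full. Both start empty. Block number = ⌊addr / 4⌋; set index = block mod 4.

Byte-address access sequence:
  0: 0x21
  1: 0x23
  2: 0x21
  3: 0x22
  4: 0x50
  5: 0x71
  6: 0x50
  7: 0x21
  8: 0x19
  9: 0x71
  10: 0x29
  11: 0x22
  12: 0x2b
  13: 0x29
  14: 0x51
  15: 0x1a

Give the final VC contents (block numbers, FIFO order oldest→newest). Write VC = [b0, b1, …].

VC = [8, 28, 10]

#0 0x21→b8/s0 MISS; vc=[]
#1 0x23→b8/s0 L1-HIT; vc=[]
#2 0x21→b8/s0 L1-HIT; vc=[]
#3 0x22→b8/s0 L1-HIT; vc=[]
#4 0x50→b20/s0 MISS; vc=[8]
#5 0x71→b28/s0 MISS; vc=[8,20]
#6 0x50→b20/s0 VC-HIT; vc=[8,28]
#7 0x21→b8/s0 VC-HIT; vc=[20,28]
#8 0x19→b6/s2 MISS; vc=[20,28]
#9 0x71→b28/s0 VC-HIT; vc=[20,8]
#10 0x29→b10/s2 MISS; vc=[20,8,6]
#11 0x22→b8/s0 VC-HIT; vc=[20,28,6]
#12 0x2b→b10/s2 L1-HIT; vc=[20,28,6]
#13 0x29→b10/s2 L1-HIT; vc=[20,28,6]
#14 0x51→b20/s0 VC-HIT; vc=[8,28,6]
#15 0x1a→b6/s2 VC-HIT; vc=[8,28,10]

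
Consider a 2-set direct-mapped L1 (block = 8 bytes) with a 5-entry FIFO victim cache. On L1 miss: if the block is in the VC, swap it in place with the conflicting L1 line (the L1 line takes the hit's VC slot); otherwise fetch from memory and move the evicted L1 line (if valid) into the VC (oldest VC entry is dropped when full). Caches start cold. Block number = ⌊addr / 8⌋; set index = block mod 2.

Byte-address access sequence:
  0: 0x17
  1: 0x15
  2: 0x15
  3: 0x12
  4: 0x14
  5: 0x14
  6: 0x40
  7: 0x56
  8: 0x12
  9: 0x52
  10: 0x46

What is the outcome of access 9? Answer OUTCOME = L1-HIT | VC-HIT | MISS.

OUTCOME = VC-HIT

0: 0x17 (blk 2, set 0) → MISS  vc=[]
1: 0x15 (blk 2, set 0) → L1-HIT  vc=[]
2: 0x15 (blk 2, set 0) → L1-HIT  vc=[]
3: 0x12 (blk 2, set 0) → L1-HIT  vc=[]
4: 0x14 (blk 2, set 0) → L1-HIT  vc=[]
5: 0x14 (blk 2, set 0) → L1-HIT  vc=[]
6: 0x40 (blk 8, set 0) → MISS  vc=[2]
7: 0x56 (blk 10, set 0) → MISS  vc=[2, 8]
8: 0x12 (blk 2, set 0) → VC-HIT  vc=[10, 8]
9: 0x52 (blk 10, set 0) → VC-HIT  vc=[2, 8]
10: 0x46 (blk 8, set 0) → VC-HIT  vc=[2, 10]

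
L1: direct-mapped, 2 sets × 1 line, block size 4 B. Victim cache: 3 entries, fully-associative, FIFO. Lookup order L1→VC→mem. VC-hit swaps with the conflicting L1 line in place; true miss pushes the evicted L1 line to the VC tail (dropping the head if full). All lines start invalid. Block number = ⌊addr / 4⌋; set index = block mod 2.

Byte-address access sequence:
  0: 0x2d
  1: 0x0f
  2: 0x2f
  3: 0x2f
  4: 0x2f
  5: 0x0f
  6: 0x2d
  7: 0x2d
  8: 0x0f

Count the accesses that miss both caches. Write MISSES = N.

MISSES = 2

#0 0x2d→b11/s1 MISS; vc=[]
#1 0xf→b3/s1 MISS; vc=[11]
#2 0x2f→b11/s1 VC-HIT; vc=[3]
#3 0x2f→b11/s1 L1-HIT; vc=[3]
#4 0x2f→b11/s1 L1-HIT; vc=[3]
#5 0xf→b3/s1 VC-HIT; vc=[11]
#6 0x2d→b11/s1 VC-HIT; vc=[3]
#7 0x2d→b11/s1 L1-HIT; vc=[3]
#8 0xf→b3/s1 VC-HIT; vc=[11]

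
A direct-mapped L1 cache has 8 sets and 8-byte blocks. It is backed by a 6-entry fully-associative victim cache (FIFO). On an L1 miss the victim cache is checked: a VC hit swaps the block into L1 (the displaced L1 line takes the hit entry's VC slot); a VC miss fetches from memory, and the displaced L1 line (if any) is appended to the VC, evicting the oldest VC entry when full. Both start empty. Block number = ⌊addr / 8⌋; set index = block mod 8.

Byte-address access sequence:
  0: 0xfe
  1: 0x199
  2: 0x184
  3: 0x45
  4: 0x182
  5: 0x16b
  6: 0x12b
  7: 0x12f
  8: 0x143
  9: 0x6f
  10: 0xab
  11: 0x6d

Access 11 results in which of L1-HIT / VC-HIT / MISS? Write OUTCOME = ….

OUTCOME = VC-HIT

0: 0xfe (blk 31, set 7) → MISS  vc=[]
1: 0x199 (blk 51, set 3) → MISS  vc=[]
2: 0x184 (blk 48, set 0) → MISS  vc=[]
3: 0x45 (blk 8, set 0) → MISS  vc=[48]
4: 0x182 (blk 48, set 0) → VC-HIT  vc=[8]
5: 0x16b (blk 45, set 5) → MISS  vc=[8]
6: 0x12b (blk 37, set 5) → MISS  vc=[8, 45]
7: 0x12f (blk 37, set 5) → L1-HIT  vc=[8, 45]
8: 0x143 (blk 40, set 0) → MISS  vc=[8, 45, 48]
9: 0x6f (blk 13, set 5) → MISS  vc=[8, 45, 48, 37]
10: 0xab (blk 21, set 5) → MISS  vc=[8, 45, 48, 37, 13]
11: 0x6d (blk 13, set 5) → VC-HIT  vc=[8, 45, 48, 37, 21]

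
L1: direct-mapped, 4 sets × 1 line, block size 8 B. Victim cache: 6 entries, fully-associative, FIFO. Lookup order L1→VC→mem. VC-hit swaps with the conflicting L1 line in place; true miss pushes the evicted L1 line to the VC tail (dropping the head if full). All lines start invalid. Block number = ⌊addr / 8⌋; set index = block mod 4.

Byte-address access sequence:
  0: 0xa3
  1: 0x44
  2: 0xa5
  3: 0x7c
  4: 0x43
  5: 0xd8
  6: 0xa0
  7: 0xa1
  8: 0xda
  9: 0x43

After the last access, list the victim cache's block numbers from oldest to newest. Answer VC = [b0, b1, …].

VC = [20, 15]

  [0] addr=0xa3 blk=20 s=0: MISS | VC []
  [1] addr=0x44 blk=8 s=0: MISS | VC [20]
  [2] addr=0xa5 blk=20 s=0: VC-HIT | VC [8]
  [3] addr=0x7c blk=15 s=3: MISS | VC [8]
  [4] addr=0x43 blk=8 s=0: VC-HIT | VC [20]
  [5] addr=0xd8 blk=27 s=3: MISS | VC [20, 15]
  [6] addr=0xa0 blk=20 s=0: VC-HIT | VC [8, 15]
  [7] addr=0xa1 blk=20 s=0: L1-HIT | VC [8, 15]
  [8] addr=0xda blk=27 s=3: L1-HIT | VC [8, 15]
  [9] addr=0x43 blk=8 s=0: VC-HIT | VC [20, 15]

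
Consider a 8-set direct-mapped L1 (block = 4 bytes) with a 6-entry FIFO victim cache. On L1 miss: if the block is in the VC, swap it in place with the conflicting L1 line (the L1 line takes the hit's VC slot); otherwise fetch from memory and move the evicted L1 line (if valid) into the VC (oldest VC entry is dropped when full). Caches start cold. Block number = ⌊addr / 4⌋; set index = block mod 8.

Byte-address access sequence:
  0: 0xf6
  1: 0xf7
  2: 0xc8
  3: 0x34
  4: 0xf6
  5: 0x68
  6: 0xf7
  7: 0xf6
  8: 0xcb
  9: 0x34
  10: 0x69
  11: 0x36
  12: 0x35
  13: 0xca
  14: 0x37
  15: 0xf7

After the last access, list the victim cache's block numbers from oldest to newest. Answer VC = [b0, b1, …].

0: 0xf6 (blk 61, set 5) → MISS  vc=[]
1: 0xf7 (blk 61, set 5) → L1-HIT  vc=[]
2: 0xc8 (blk 50, set 2) → MISS  vc=[]
3: 0x34 (blk 13, set 5) → MISS  vc=[61]
4: 0xf6 (blk 61, set 5) → VC-HIT  vc=[13]
5: 0x68 (blk 26, set 2) → MISS  vc=[13, 50]
6: 0xf7 (blk 61, set 5) → L1-HIT  vc=[13, 50]
7: 0xf6 (blk 61, set 5) → L1-HIT  vc=[13, 50]
8: 0xcb (blk 50, set 2) → VC-HIT  vc=[13, 26]
9: 0x34 (blk 13, set 5) → VC-HIT  vc=[61, 26]
10: 0x69 (blk 26, set 2) → VC-HIT  vc=[61, 50]
11: 0x36 (blk 13, set 5) → L1-HIT  vc=[61, 50]
12: 0x35 (blk 13, set 5) → L1-HIT  vc=[61, 50]
13: 0xca (blk 50, set 2) → VC-HIT  vc=[61, 26]
14: 0x37 (blk 13, set 5) → L1-HIT  vc=[61, 26]
15: 0xf7 (blk 61, set 5) → VC-HIT  vc=[13, 26]

VC = [13, 26]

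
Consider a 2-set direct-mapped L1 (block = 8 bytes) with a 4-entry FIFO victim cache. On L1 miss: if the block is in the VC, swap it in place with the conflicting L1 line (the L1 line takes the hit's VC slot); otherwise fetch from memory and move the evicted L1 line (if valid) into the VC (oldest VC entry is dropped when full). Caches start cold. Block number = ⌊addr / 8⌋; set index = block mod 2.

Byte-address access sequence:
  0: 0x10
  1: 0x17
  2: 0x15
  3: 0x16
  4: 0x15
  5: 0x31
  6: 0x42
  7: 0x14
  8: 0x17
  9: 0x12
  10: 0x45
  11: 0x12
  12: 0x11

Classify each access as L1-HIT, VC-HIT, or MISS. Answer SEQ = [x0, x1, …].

SEQ = [MISS, L1-HIT, L1-HIT, L1-HIT, L1-HIT, MISS, MISS, VC-HIT, L1-HIT, L1-HIT, VC-HIT, VC-HIT, L1-HIT]

0: 0x10 (blk 2, set 0) → MISS  vc=[]
1: 0x17 (blk 2, set 0) → L1-HIT  vc=[]
2: 0x15 (blk 2, set 0) → L1-HIT  vc=[]
3: 0x16 (blk 2, set 0) → L1-HIT  vc=[]
4: 0x15 (blk 2, set 0) → L1-HIT  vc=[]
5: 0x31 (blk 6, set 0) → MISS  vc=[2]
6: 0x42 (blk 8, set 0) → MISS  vc=[2, 6]
7: 0x14 (blk 2, set 0) → VC-HIT  vc=[8, 6]
8: 0x17 (blk 2, set 0) → L1-HIT  vc=[8, 6]
9: 0x12 (blk 2, set 0) → L1-HIT  vc=[8, 6]
10: 0x45 (blk 8, set 0) → VC-HIT  vc=[2, 6]
11: 0x12 (blk 2, set 0) → VC-HIT  vc=[8, 6]
12: 0x11 (blk 2, set 0) → L1-HIT  vc=[8, 6]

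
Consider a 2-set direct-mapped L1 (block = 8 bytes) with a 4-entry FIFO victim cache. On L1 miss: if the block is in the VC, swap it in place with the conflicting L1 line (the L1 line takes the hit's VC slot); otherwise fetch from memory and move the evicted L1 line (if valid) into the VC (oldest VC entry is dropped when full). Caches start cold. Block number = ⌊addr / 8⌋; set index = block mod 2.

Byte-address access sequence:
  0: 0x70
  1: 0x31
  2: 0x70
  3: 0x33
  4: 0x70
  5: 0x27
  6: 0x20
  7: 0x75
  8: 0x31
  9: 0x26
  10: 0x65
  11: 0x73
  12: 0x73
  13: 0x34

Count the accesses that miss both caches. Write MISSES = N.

MISSES = 4

  [0] addr=0x70 blk=14 s=0: MISS | VC []
  [1] addr=0x31 blk=6 s=0: MISS | VC [14]
  [2] addr=0x70 blk=14 s=0: VC-HIT | VC [6]
  [3] addr=0x33 blk=6 s=0: VC-HIT | VC [14]
  [4] addr=0x70 blk=14 s=0: VC-HIT | VC [6]
  [5] addr=0x27 blk=4 s=0: MISS | VC [6, 14]
  [6] addr=0x20 blk=4 s=0: L1-HIT | VC [6, 14]
  [7] addr=0x75 blk=14 s=0: VC-HIT | VC [6, 4]
  [8] addr=0x31 blk=6 s=0: VC-HIT | VC [14, 4]
  [9] addr=0x26 blk=4 s=0: VC-HIT | VC [14, 6]
  [10] addr=0x65 blk=12 s=0: MISS | VC [14, 6, 4]
  [11] addr=0x73 blk=14 s=0: VC-HIT | VC [12, 6, 4]
  [12] addr=0x73 blk=14 s=0: L1-HIT | VC [12, 6, 4]
  [13] addr=0x34 blk=6 s=0: VC-HIT | VC [12, 14, 4]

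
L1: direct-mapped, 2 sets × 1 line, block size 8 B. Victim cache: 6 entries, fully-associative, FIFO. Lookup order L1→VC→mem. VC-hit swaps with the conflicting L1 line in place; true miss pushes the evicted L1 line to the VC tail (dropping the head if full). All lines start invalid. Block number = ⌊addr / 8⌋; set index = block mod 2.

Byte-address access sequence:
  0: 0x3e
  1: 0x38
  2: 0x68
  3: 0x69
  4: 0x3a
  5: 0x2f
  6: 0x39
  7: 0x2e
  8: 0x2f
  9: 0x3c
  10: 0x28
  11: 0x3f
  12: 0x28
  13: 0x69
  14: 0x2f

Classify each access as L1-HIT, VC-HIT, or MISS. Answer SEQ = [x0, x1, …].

0: 0x3e (blk 7, set 1) → MISS  vc=[]
1: 0x38 (blk 7, set 1) → L1-HIT  vc=[]
2: 0x68 (blk 13, set 1) → MISS  vc=[7]
3: 0x69 (blk 13, set 1) → L1-HIT  vc=[7]
4: 0x3a (blk 7, set 1) → VC-HIT  vc=[13]
5: 0x2f (blk 5, set 1) → MISS  vc=[13, 7]
6: 0x39 (blk 7, set 1) → VC-HIT  vc=[13, 5]
7: 0x2e (blk 5, set 1) → VC-HIT  vc=[13, 7]
8: 0x2f (blk 5, set 1) → L1-HIT  vc=[13, 7]
9: 0x3c (blk 7, set 1) → VC-HIT  vc=[13, 5]
10: 0x28 (blk 5, set 1) → VC-HIT  vc=[13, 7]
11: 0x3f (blk 7, set 1) → VC-HIT  vc=[13, 5]
12: 0x28 (blk 5, set 1) → VC-HIT  vc=[13, 7]
13: 0x69 (blk 13, set 1) → VC-HIT  vc=[5, 7]
14: 0x2f (blk 5, set 1) → VC-HIT  vc=[13, 7]

SEQ = [MISS, L1-HIT, MISS, L1-HIT, VC-HIT, MISS, VC-HIT, VC-HIT, L1-HIT, VC-HIT, VC-HIT, VC-HIT, VC-HIT, VC-HIT, VC-HIT]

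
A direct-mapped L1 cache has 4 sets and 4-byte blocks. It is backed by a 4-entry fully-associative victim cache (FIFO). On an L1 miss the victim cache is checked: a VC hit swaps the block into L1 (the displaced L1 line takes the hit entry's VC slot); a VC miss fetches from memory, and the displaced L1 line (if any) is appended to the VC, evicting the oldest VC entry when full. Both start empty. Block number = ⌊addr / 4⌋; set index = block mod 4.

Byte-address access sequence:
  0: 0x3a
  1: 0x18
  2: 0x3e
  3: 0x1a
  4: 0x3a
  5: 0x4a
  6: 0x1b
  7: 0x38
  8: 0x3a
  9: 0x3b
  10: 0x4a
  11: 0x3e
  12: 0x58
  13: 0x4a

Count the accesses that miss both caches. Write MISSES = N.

MISSES = 5

#0 0x3a→b14/s2 MISS; vc=[]
#1 0x18→b6/s2 MISS; vc=[14]
#2 0x3e→b15/s3 MISS; vc=[14]
#3 0x1a→b6/s2 L1-HIT; vc=[14]
#4 0x3a→b14/s2 VC-HIT; vc=[6]
#5 0x4a→b18/s2 MISS; vc=[6,14]
#6 0x1b→b6/s2 VC-HIT; vc=[18,14]
#7 0x38→b14/s2 VC-HIT; vc=[18,6]
#8 0x3a→b14/s2 L1-HIT; vc=[18,6]
#9 0x3b→b14/s2 L1-HIT; vc=[18,6]
#10 0x4a→b18/s2 VC-HIT; vc=[14,6]
#11 0x3e→b15/s3 L1-HIT; vc=[14,6]
#12 0x58→b22/s2 MISS; vc=[14,6,18]
#13 0x4a→b18/s2 VC-HIT; vc=[14,6,22]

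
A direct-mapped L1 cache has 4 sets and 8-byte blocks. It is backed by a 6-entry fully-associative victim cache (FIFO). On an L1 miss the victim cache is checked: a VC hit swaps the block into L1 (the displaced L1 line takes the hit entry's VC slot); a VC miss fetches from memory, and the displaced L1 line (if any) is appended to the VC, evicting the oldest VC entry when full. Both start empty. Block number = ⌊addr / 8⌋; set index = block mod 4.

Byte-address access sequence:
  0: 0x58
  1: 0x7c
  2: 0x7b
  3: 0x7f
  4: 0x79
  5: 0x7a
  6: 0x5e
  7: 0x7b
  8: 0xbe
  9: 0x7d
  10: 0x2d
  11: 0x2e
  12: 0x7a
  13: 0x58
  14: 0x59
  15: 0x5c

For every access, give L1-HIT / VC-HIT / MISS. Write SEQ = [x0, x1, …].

SEQ = [MISS, MISS, L1-HIT, L1-HIT, L1-HIT, L1-HIT, VC-HIT, VC-HIT, MISS, VC-HIT, MISS, L1-HIT, L1-HIT, VC-HIT, L1-HIT, L1-HIT]

  [0] addr=0x58 blk=11 s=3: MISS | VC []
  [1] addr=0x7c blk=15 s=3: MISS | VC [11]
  [2] addr=0x7b blk=15 s=3: L1-HIT | VC [11]
  [3] addr=0x7f blk=15 s=3: L1-HIT | VC [11]
  [4] addr=0x79 blk=15 s=3: L1-HIT | VC [11]
  [5] addr=0x7a blk=15 s=3: L1-HIT | VC [11]
  [6] addr=0x5e blk=11 s=3: VC-HIT | VC [15]
  [7] addr=0x7b blk=15 s=3: VC-HIT | VC [11]
  [8] addr=0xbe blk=23 s=3: MISS | VC [11, 15]
  [9] addr=0x7d blk=15 s=3: VC-HIT | VC [11, 23]
  [10] addr=0x2d blk=5 s=1: MISS | VC [11, 23]
  [11] addr=0x2e blk=5 s=1: L1-HIT | VC [11, 23]
  [12] addr=0x7a blk=15 s=3: L1-HIT | VC [11, 23]
  [13] addr=0x58 blk=11 s=3: VC-HIT | VC [15, 23]
  [14] addr=0x59 blk=11 s=3: L1-HIT | VC [15, 23]
  [15] addr=0x5c blk=11 s=3: L1-HIT | VC [15, 23]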